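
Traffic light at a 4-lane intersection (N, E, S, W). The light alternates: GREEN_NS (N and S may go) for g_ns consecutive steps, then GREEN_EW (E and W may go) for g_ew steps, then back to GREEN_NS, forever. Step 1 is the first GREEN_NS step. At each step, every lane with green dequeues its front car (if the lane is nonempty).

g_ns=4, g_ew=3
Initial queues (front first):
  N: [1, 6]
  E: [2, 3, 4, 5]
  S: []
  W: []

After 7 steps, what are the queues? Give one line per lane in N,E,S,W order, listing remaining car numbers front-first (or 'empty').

Step 1 [NS]: N:car1-GO,E:wait,S:empty,W:wait | queues: N=1 E=4 S=0 W=0
Step 2 [NS]: N:car6-GO,E:wait,S:empty,W:wait | queues: N=0 E=4 S=0 W=0
Step 3 [NS]: N:empty,E:wait,S:empty,W:wait | queues: N=0 E=4 S=0 W=0
Step 4 [NS]: N:empty,E:wait,S:empty,W:wait | queues: N=0 E=4 S=0 W=0
Step 5 [EW]: N:wait,E:car2-GO,S:wait,W:empty | queues: N=0 E=3 S=0 W=0
Step 6 [EW]: N:wait,E:car3-GO,S:wait,W:empty | queues: N=0 E=2 S=0 W=0
Step 7 [EW]: N:wait,E:car4-GO,S:wait,W:empty | queues: N=0 E=1 S=0 W=0

N: empty
E: 5
S: empty
W: empty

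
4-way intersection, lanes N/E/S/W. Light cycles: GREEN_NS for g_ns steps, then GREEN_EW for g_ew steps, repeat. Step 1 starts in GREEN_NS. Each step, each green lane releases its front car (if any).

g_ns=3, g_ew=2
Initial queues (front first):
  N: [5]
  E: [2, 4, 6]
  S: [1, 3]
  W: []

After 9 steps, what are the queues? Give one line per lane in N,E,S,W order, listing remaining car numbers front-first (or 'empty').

Step 1 [NS]: N:car5-GO,E:wait,S:car1-GO,W:wait | queues: N=0 E=3 S=1 W=0
Step 2 [NS]: N:empty,E:wait,S:car3-GO,W:wait | queues: N=0 E=3 S=0 W=0
Step 3 [NS]: N:empty,E:wait,S:empty,W:wait | queues: N=0 E=3 S=0 W=0
Step 4 [EW]: N:wait,E:car2-GO,S:wait,W:empty | queues: N=0 E=2 S=0 W=0
Step 5 [EW]: N:wait,E:car4-GO,S:wait,W:empty | queues: N=0 E=1 S=0 W=0
Step 6 [NS]: N:empty,E:wait,S:empty,W:wait | queues: N=0 E=1 S=0 W=0
Step 7 [NS]: N:empty,E:wait,S:empty,W:wait | queues: N=0 E=1 S=0 W=0
Step 8 [NS]: N:empty,E:wait,S:empty,W:wait | queues: N=0 E=1 S=0 W=0
Step 9 [EW]: N:wait,E:car6-GO,S:wait,W:empty | queues: N=0 E=0 S=0 W=0

N: empty
E: empty
S: empty
W: empty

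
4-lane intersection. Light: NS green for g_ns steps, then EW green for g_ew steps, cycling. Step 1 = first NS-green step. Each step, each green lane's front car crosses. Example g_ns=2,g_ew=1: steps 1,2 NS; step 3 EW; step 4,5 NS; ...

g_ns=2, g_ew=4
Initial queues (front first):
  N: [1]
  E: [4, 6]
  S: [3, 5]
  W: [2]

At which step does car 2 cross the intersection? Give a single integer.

Step 1 [NS]: N:car1-GO,E:wait,S:car3-GO,W:wait | queues: N=0 E=2 S=1 W=1
Step 2 [NS]: N:empty,E:wait,S:car5-GO,W:wait | queues: N=0 E=2 S=0 W=1
Step 3 [EW]: N:wait,E:car4-GO,S:wait,W:car2-GO | queues: N=0 E=1 S=0 W=0
Step 4 [EW]: N:wait,E:car6-GO,S:wait,W:empty | queues: N=0 E=0 S=0 W=0
Car 2 crosses at step 3

3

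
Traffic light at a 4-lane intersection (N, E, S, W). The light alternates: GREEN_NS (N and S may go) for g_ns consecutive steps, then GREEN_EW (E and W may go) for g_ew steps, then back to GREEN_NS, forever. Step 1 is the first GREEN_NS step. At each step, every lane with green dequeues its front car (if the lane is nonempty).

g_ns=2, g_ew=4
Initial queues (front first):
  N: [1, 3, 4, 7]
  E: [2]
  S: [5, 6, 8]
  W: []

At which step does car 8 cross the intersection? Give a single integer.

Step 1 [NS]: N:car1-GO,E:wait,S:car5-GO,W:wait | queues: N=3 E=1 S=2 W=0
Step 2 [NS]: N:car3-GO,E:wait,S:car6-GO,W:wait | queues: N=2 E=1 S=1 W=0
Step 3 [EW]: N:wait,E:car2-GO,S:wait,W:empty | queues: N=2 E=0 S=1 W=0
Step 4 [EW]: N:wait,E:empty,S:wait,W:empty | queues: N=2 E=0 S=1 W=0
Step 5 [EW]: N:wait,E:empty,S:wait,W:empty | queues: N=2 E=0 S=1 W=0
Step 6 [EW]: N:wait,E:empty,S:wait,W:empty | queues: N=2 E=0 S=1 W=0
Step 7 [NS]: N:car4-GO,E:wait,S:car8-GO,W:wait | queues: N=1 E=0 S=0 W=0
Step 8 [NS]: N:car7-GO,E:wait,S:empty,W:wait | queues: N=0 E=0 S=0 W=0
Car 8 crosses at step 7

7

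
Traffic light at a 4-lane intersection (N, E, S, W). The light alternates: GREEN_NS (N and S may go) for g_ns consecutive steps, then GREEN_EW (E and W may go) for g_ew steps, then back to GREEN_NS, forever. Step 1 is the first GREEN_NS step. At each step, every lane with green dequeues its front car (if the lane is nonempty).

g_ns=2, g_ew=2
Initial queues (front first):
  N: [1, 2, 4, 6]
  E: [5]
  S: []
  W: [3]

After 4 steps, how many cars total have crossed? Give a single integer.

Step 1 [NS]: N:car1-GO,E:wait,S:empty,W:wait | queues: N=3 E=1 S=0 W=1
Step 2 [NS]: N:car2-GO,E:wait,S:empty,W:wait | queues: N=2 E=1 S=0 W=1
Step 3 [EW]: N:wait,E:car5-GO,S:wait,W:car3-GO | queues: N=2 E=0 S=0 W=0
Step 4 [EW]: N:wait,E:empty,S:wait,W:empty | queues: N=2 E=0 S=0 W=0
Cars crossed by step 4: 4

Answer: 4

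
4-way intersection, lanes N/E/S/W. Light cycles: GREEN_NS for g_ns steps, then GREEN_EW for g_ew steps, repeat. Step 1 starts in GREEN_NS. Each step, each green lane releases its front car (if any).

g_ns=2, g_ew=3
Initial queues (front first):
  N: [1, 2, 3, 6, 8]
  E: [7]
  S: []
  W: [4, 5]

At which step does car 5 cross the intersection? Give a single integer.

Step 1 [NS]: N:car1-GO,E:wait,S:empty,W:wait | queues: N=4 E=1 S=0 W=2
Step 2 [NS]: N:car2-GO,E:wait,S:empty,W:wait | queues: N=3 E=1 S=0 W=2
Step 3 [EW]: N:wait,E:car7-GO,S:wait,W:car4-GO | queues: N=3 E=0 S=0 W=1
Step 4 [EW]: N:wait,E:empty,S:wait,W:car5-GO | queues: N=3 E=0 S=0 W=0
Step 5 [EW]: N:wait,E:empty,S:wait,W:empty | queues: N=3 E=0 S=0 W=0
Step 6 [NS]: N:car3-GO,E:wait,S:empty,W:wait | queues: N=2 E=0 S=0 W=0
Step 7 [NS]: N:car6-GO,E:wait,S:empty,W:wait | queues: N=1 E=0 S=0 W=0
Step 8 [EW]: N:wait,E:empty,S:wait,W:empty | queues: N=1 E=0 S=0 W=0
Step 9 [EW]: N:wait,E:empty,S:wait,W:empty | queues: N=1 E=0 S=0 W=0
Step 10 [EW]: N:wait,E:empty,S:wait,W:empty | queues: N=1 E=0 S=0 W=0
Step 11 [NS]: N:car8-GO,E:wait,S:empty,W:wait | queues: N=0 E=0 S=0 W=0
Car 5 crosses at step 4

4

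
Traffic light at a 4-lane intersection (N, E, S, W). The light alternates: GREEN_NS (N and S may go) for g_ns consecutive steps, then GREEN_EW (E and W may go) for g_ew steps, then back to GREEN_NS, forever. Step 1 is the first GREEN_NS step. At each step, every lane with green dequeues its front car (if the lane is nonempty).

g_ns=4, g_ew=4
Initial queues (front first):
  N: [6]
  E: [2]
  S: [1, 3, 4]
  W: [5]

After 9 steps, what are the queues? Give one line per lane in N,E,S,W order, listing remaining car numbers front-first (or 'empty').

Step 1 [NS]: N:car6-GO,E:wait,S:car1-GO,W:wait | queues: N=0 E=1 S=2 W=1
Step 2 [NS]: N:empty,E:wait,S:car3-GO,W:wait | queues: N=0 E=1 S=1 W=1
Step 3 [NS]: N:empty,E:wait,S:car4-GO,W:wait | queues: N=0 E=1 S=0 W=1
Step 4 [NS]: N:empty,E:wait,S:empty,W:wait | queues: N=0 E=1 S=0 W=1
Step 5 [EW]: N:wait,E:car2-GO,S:wait,W:car5-GO | queues: N=0 E=0 S=0 W=0

N: empty
E: empty
S: empty
W: empty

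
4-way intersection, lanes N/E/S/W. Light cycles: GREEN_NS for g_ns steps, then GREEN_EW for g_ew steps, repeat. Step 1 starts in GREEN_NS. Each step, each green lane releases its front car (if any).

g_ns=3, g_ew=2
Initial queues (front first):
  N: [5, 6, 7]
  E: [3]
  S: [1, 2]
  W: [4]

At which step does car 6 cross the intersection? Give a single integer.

Step 1 [NS]: N:car5-GO,E:wait,S:car1-GO,W:wait | queues: N=2 E=1 S=1 W=1
Step 2 [NS]: N:car6-GO,E:wait,S:car2-GO,W:wait | queues: N=1 E=1 S=0 W=1
Step 3 [NS]: N:car7-GO,E:wait,S:empty,W:wait | queues: N=0 E=1 S=0 W=1
Step 4 [EW]: N:wait,E:car3-GO,S:wait,W:car4-GO | queues: N=0 E=0 S=0 W=0
Car 6 crosses at step 2

2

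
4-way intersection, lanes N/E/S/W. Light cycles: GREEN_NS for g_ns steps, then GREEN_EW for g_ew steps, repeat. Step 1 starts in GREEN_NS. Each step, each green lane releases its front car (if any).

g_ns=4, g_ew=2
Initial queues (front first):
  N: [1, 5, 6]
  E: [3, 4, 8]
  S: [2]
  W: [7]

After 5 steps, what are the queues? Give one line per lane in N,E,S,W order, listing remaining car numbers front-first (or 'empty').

Step 1 [NS]: N:car1-GO,E:wait,S:car2-GO,W:wait | queues: N=2 E=3 S=0 W=1
Step 2 [NS]: N:car5-GO,E:wait,S:empty,W:wait | queues: N=1 E=3 S=0 W=1
Step 3 [NS]: N:car6-GO,E:wait,S:empty,W:wait | queues: N=0 E=3 S=0 W=1
Step 4 [NS]: N:empty,E:wait,S:empty,W:wait | queues: N=0 E=3 S=0 W=1
Step 5 [EW]: N:wait,E:car3-GO,S:wait,W:car7-GO | queues: N=0 E=2 S=0 W=0

N: empty
E: 4 8
S: empty
W: empty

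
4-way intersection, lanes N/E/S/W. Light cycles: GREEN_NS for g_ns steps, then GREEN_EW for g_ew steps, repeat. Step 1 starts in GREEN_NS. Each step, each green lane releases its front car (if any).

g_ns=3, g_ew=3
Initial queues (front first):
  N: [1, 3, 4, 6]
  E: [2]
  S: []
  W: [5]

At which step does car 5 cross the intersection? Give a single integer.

Step 1 [NS]: N:car1-GO,E:wait,S:empty,W:wait | queues: N=3 E=1 S=0 W=1
Step 2 [NS]: N:car3-GO,E:wait,S:empty,W:wait | queues: N=2 E=1 S=0 W=1
Step 3 [NS]: N:car4-GO,E:wait,S:empty,W:wait | queues: N=1 E=1 S=0 W=1
Step 4 [EW]: N:wait,E:car2-GO,S:wait,W:car5-GO | queues: N=1 E=0 S=0 W=0
Step 5 [EW]: N:wait,E:empty,S:wait,W:empty | queues: N=1 E=0 S=0 W=0
Step 6 [EW]: N:wait,E:empty,S:wait,W:empty | queues: N=1 E=0 S=0 W=0
Step 7 [NS]: N:car6-GO,E:wait,S:empty,W:wait | queues: N=0 E=0 S=0 W=0
Car 5 crosses at step 4

4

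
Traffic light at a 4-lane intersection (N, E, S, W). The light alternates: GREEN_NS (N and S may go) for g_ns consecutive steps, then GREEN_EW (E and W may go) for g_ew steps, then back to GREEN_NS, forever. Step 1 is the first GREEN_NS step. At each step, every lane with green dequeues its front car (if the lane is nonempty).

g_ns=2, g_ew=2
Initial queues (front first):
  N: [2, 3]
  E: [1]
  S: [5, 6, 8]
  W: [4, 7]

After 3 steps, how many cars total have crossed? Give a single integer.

Answer: 6

Derivation:
Step 1 [NS]: N:car2-GO,E:wait,S:car5-GO,W:wait | queues: N=1 E=1 S=2 W=2
Step 2 [NS]: N:car3-GO,E:wait,S:car6-GO,W:wait | queues: N=0 E=1 S=1 W=2
Step 3 [EW]: N:wait,E:car1-GO,S:wait,W:car4-GO | queues: N=0 E=0 S=1 W=1
Cars crossed by step 3: 6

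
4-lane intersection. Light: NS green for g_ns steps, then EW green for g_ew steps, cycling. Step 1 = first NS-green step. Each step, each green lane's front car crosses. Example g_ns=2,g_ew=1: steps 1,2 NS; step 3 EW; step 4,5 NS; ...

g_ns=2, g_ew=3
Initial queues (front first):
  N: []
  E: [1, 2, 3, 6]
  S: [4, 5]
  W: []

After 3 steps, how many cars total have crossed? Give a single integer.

Answer: 3

Derivation:
Step 1 [NS]: N:empty,E:wait,S:car4-GO,W:wait | queues: N=0 E=4 S=1 W=0
Step 2 [NS]: N:empty,E:wait,S:car5-GO,W:wait | queues: N=0 E=4 S=0 W=0
Step 3 [EW]: N:wait,E:car1-GO,S:wait,W:empty | queues: N=0 E=3 S=0 W=0
Cars crossed by step 3: 3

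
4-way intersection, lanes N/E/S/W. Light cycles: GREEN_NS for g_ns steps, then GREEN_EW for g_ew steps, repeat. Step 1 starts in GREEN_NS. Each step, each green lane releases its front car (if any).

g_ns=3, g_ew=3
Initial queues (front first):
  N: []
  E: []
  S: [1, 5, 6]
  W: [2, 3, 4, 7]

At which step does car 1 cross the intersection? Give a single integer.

Step 1 [NS]: N:empty,E:wait,S:car1-GO,W:wait | queues: N=0 E=0 S=2 W=4
Step 2 [NS]: N:empty,E:wait,S:car5-GO,W:wait | queues: N=0 E=0 S=1 W=4
Step 3 [NS]: N:empty,E:wait,S:car6-GO,W:wait | queues: N=0 E=0 S=0 W=4
Step 4 [EW]: N:wait,E:empty,S:wait,W:car2-GO | queues: N=0 E=0 S=0 W=3
Step 5 [EW]: N:wait,E:empty,S:wait,W:car3-GO | queues: N=0 E=0 S=0 W=2
Step 6 [EW]: N:wait,E:empty,S:wait,W:car4-GO | queues: N=0 E=0 S=0 W=1
Step 7 [NS]: N:empty,E:wait,S:empty,W:wait | queues: N=0 E=0 S=0 W=1
Step 8 [NS]: N:empty,E:wait,S:empty,W:wait | queues: N=0 E=0 S=0 W=1
Step 9 [NS]: N:empty,E:wait,S:empty,W:wait | queues: N=0 E=0 S=0 W=1
Step 10 [EW]: N:wait,E:empty,S:wait,W:car7-GO | queues: N=0 E=0 S=0 W=0
Car 1 crosses at step 1

1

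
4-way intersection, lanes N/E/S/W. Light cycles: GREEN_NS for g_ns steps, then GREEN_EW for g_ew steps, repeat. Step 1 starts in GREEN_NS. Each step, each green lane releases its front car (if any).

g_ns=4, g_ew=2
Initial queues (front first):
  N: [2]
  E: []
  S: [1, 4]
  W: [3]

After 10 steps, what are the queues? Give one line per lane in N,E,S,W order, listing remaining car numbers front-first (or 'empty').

Step 1 [NS]: N:car2-GO,E:wait,S:car1-GO,W:wait | queues: N=0 E=0 S=1 W=1
Step 2 [NS]: N:empty,E:wait,S:car4-GO,W:wait | queues: N=0 E=0 S=0 W=1
Step 3 [NS]: N:empty,E:wait,S:empty,W:wait | queues: N=0 E=0 S=0 W=1
Step 4 [NS]: N:empty,E:wait,S:empty,W:wait | queues: N=0 E=0 S=0 W=1
Step 5 [EW]: N:wait,E:empty,S:wait,W:car3-GO | queues: N=0 E=0 S=0 W=0

N: empty
E: empty
S: empty
W: empty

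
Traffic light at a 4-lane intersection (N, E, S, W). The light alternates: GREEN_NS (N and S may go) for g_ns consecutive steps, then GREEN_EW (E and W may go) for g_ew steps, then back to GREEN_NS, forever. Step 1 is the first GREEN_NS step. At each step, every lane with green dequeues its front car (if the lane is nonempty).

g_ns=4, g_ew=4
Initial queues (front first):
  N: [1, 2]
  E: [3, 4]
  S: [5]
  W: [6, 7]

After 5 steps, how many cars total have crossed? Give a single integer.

Answer: 5

Derivation:
Step 1 [NS]: N:car1-GO,E:wait,S:car5-GO,W:wait | queues: N=1 E=2 S=0 W=2
Step 2 [NS]: N:car2-GO,E:wait,S:empty,W:wait | queues: N=0 E=2 S=0 W=2
Step 3 [NS]: N:empty,E:wait,S:empty,W:wait | queues: N=0 E=2 S=0 W=2
Step 4 [NS]: N:empty,E:wait,S:empty,W:wait | queues: N=0 E=2 S=0 W=2
Step 5 [EW]: N:wait,E:car3-GO,S:wait,W:car6-GO | queues: N=0 E=1 S=0 W=1
Cars crossed by step 5: 5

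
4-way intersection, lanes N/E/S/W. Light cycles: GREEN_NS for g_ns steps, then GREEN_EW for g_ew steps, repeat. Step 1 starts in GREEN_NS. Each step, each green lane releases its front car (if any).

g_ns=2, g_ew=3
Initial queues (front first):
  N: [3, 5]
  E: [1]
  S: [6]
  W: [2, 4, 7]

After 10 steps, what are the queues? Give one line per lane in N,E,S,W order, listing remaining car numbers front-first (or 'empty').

Step 1 [NS]: N:car3-GO,E:wait,S:car6-GO,W:wait | queues: N=1 E=1 S=0 W=3
Step 2 [NS]: N:car5-GO,E:wait,S:empty,W:wait | queues: N=0 E=1 S=0 W=3
Step 3 [EW]: N:wait,E:car1-GO,S:wait,W:car2-GO | queues: N=0 E=0 S=0 W=2
Step 4 [EW]: N:wait,E:empty,S:wait,W:car4-GO | queues: N=0 E=0 S=0 W=1
Step 5 [EW]: N:wait,E:empty,S:wait,W:car7-GO | queues: N=0 E=0 S=0 W=0

N: empty
E: empty
S: empty
W: empty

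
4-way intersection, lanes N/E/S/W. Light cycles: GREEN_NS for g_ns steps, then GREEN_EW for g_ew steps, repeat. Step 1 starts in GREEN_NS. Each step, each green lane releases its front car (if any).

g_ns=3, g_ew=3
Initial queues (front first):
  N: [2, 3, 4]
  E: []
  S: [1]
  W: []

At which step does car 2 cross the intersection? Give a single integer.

Step 1 [NS]: N:car2-GO,E:wait,S:car1-GO,W:wait | queues: N=2 E=0 S=0 W=0
Step 2 [NS]: N:car3-GO,E:wait,S:empty,W:wait | queues: N=1 E=0 S=0 W=0
Step 3 [NS]: N:car4-GO,E:wait,S:empty,W:wait | queues: N=0 E=0 S=0 W=0
Car 2 crosses at step 1

1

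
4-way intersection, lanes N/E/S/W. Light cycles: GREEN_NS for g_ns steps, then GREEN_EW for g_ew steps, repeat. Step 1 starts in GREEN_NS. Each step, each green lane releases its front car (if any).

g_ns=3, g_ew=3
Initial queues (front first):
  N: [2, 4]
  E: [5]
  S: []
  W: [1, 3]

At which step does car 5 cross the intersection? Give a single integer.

Step 1 [NS]: N:car2-GO,E:wait,S:empty,W:wait | queues: N=1 E=1 S=0 W=2
Step 2 [NS]: N:car4-GO,E:wait,S:empty,W:wait | queues: N=0 E=1 S=0 W=2
Step 3 [NS]: N:empty,E:wait,S:empty,W:wait | queues: N=0 E=1 S=0 W=2
Step 4 [EW]: N:wait,E:car5-GO,S:wait,W:car1-GO | queues: N=0 E=0 S=0 W=1
Step 5 [EW]: N:wait,E:empty,S:wait,W:car3-GO | queues: N=0 E=0 S=0 W=0
Car 5 crosses at step 4

4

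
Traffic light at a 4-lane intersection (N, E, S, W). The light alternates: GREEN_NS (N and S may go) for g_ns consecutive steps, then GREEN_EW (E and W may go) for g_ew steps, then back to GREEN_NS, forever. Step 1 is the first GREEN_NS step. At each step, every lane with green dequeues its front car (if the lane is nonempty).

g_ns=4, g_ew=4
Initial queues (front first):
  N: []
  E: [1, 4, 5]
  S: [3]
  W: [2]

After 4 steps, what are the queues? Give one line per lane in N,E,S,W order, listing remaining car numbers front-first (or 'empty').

Step 1 [NS]: N:empty,E:wait,S:car3-GO,W:wait | queues: N=0 E=3 S=0 W=1
Step 2 [NS]: N:empty,E:wait,S:empty,W:wait | queues: N=0 E=3 S=0 W=1
Step 3 [NS]: N:empty,E:wait,S:empty,W:wait | queues: N=0 E=3 S=0 W=1
Step 4 [NS]: N:empty,E:wait,S:empty,W:wait | queues: N=0 E=3 S=0 W=1

N: empty
E: 1 4 5
S: empty
W: 2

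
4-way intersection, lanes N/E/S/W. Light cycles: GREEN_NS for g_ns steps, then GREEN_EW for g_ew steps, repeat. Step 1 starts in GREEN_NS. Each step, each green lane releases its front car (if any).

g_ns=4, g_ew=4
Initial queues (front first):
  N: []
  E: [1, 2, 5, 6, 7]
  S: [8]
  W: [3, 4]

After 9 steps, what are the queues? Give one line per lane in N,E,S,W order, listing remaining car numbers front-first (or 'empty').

Step 1 [NS]: N:empty,E:wait,S:car8-GO,W:wait | queues: N=0 E=5 S=0 W=2
Step 2 [NS]: N:empty,E:wait,S:empty,W:wait | queues: N=0 E=5 S=0 W=2
Step 3 [NS]: N:empty,E:wait,S:empty,W:wait | queues: N=0 E=5 S=0 W=2
Step 4 [NS]: N:empty,E:wait,S:empty,W:wait | queues: N=0 E=5 S=0 W=2
Step 5 [EW]: N:wait,E:car1-GO,S:wait,W:car3-GO | queues: N=0 E=4 S=0 W=1
Step 6 [EW]: N:wait,E:car2-GO,S:wait,W:car4-GO | queues: N=0 E=3 S=0 W=0
Step 7 [EW]: N:wait,E:car5-GO,S:wait,W:empty | queues: N=0 E=2 S=0 W=0
Step 8 [EW]: N:wait,E:car6-GO,S:wait,W:empty | queues: N=0 E=1 S=0 W=0
Step 9 [NS]: N:empty,E:wait,S:empty,W:wait | queues: N=0 E=1 S=0 W=0

N: empty
E: 7
S: empty
W: empty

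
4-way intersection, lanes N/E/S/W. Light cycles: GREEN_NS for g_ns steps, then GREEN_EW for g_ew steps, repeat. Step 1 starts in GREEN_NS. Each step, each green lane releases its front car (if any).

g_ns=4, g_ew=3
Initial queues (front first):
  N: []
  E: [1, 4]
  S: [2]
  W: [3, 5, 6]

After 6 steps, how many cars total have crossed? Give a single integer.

Step 1 [NS]: N:empty,E:wait,S:car2-GO,W:wait | queues: N=0 E=2 S=0 W=3
Step 2 [NS]: N:empty,E:wait,S:empty,W:wait | queues: N=0 E=2 S=0 W=3
Step 3 [NS]: N:empty,E:wait,S:empty,W:wait | queues: N=0 E=2 S=0 W=3
Step 4 [NS]: N:empty,E:wait,S:empty,W:wait | queues: N=0 E=2 S=0 W=3
Step 5 [EW]: N:wait,E:car1-GO,S:wait,W:car3-GO | queues: N=0 E=1 S=0 W=2
Step 6 [EW]: N:wait,E:car4-GO,S:wait,W:car5-GO | queues: N=0 E=0 S=0 W=1
Cars crossed by step 6: 5

Answer: 5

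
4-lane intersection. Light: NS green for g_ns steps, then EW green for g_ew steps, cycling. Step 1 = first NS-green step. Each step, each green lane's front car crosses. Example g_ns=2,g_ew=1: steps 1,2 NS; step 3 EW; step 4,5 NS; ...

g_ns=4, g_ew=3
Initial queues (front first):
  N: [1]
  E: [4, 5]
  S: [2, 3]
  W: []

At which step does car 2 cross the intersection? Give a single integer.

Step 1 [NS]: N:car1-GO,E:wait,S:car2-GO,W:wait | queues: N=0 E=2 S=1 W=0
Step 2 [NS]: N:empty,E:wait,S:car3-GO,W:wait | queues: N=0 E=2 S=0 W=0
Step 3 [NS]: N:empty,E:wait,S:empty,W:wait | queues: N=0 E=2 S=0 W=0
Step 4 [NS]: N:empty,E:wait,S:empty,W:wait | queues: N=0 E=2 S=0 W=0
Step 5 [EW]: N:wait,E:car4-GO,S:wait,W:empty | queues: N=0 E=1 S=0 W=0
Step 6 [EW]: N:wait,E:car5-GO,S:wait,W:empty | queues: N=0 E=0 S=0 W=0
Car 2 crosses at step 1

1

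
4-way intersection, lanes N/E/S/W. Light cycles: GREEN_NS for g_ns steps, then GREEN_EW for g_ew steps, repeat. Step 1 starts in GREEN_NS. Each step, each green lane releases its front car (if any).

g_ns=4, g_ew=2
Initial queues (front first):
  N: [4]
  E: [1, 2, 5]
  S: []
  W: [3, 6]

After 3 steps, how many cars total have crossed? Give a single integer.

Answer: 1

Derivation:
Step 1 [NS]: N:car4-GO,E:wait,S:empty,W:wait | queues: N=0 E=3 S=0 W=2
Step 2 [NS]: N:empty,E:wait,S:empty,W:wait | queues: N=0 E=3 S=0 W=2
Step 3 [NS]: N:empty,E:wait,S:empty,W:wait | queues: N=0 E=3 S=0 W=2
Cars crossed by step 3: 1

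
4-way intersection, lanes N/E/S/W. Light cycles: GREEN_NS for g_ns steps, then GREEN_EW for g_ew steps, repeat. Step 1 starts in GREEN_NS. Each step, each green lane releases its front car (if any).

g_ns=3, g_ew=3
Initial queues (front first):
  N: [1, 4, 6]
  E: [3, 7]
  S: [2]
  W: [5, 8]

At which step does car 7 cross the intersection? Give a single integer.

Step 1 [NS]: N:car1-GO,E:wait,S:car2-GO,W:wait | queues: N=2 E=2 S=0 W=2
Step 2 [NS]: N:car4-GO,E:wait,S:empty,W:wait | queues: N=1 E=2 S=0 W=2
Step 3 [NS]: N:car6-GO,E:wait,S:empty,W:wait | queues: N=0 E=2 S=0 W=2
Step 4 [EW]: N:wait,E:car3-GO,S:wait,W:car5-GO | queues: N=0 E=1 S=0 W=1
Step 5 [EW]: N:wait,E:car7-GO,S:wait,W:car8-GO | queues: N=0 E=0 S=0 W=0
Car 7 crosses at step 5

5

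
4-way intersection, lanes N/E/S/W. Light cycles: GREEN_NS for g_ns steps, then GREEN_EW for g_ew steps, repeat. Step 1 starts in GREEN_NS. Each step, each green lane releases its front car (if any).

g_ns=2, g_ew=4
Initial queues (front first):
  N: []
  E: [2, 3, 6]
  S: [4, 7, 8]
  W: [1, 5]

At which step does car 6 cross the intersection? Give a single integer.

Step 1 [NS]: N:empty,E:wait,S:car4-GO,W:wait | queues: N=0 E=3 S=2 W=2
Step 2 [NS]: N:empty,E:wait,S:car7-GO,W:wait | queues: N=0 E=3 S=1 W=2
Step 3 [EW]: N:wait,E:car2-GO,S:wait,W:car1-GO | queues: N=0 E=2 S=1 W=1
Step 4 [EW]: N:wait,E:car3-GO,S:wait,W:car5-GO | queues: N=0 E=1 S=1 W=0
Step 5 [EW]: N:wait,E:car6-GO,S:wait,W:empty | queues: N=0 E=0 S=1 W=0
Step 6 [EW]: N:wait,E:empty,S:wait,W:empty | queues: N=0 E=0 S=1 W=0
Step 7 [NS]: N:empty,E:wait,S:car8-GO,W:wait | queues: N=0 E=0 S=0 W=0
Car 6 crosses at step 5

5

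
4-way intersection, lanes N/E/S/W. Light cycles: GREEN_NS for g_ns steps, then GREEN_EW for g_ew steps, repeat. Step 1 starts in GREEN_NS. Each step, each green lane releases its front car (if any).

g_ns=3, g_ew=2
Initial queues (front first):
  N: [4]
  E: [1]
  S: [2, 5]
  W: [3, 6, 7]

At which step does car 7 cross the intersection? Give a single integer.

Step 1 [NS]: N:car4-GO,E:wait,S:car2-GO,W:wait | queues: N=0 E=1 S=1 W=3
Step 2 [NS]: N:empty,E:wait,S:car5-GO,W:wait | queues: N=0 E=1 S=0 W=3
Step 3 [NS]: N:empty,E:wait,S:empty,W:wait | queues: N=0 E=1 S=0 W=3
Step 4 [EW]: N:wait,E:car1-GO,S:wait,W:car3-GO | queues: N=0 E=0 S=0 W=2
Step 5 [EW]: N:wait,E:empty,S:wait,W:car6-GO | queues: N=0 E=0 S=0 W=1
Step 6 [NS]: N:empty,E:wait,S:empty,W:wait | queues: N=0 E=0 S=0 W=1
Step 7 [NS]: N:empty,E:wait,S:empty,W:wait | queues: N=0 E=0 S=0 W=1
Step 8 [NS]: N:empty,E:wait,S:empty,W:wait | queues: N=0 E=0 S=0 W=1
Step 9 [EW]: N:wait,E:empty,S:wait,W:car7-GO | queues: N=0 E=0 S=0 W=0
Car 7 crosses at step 9

9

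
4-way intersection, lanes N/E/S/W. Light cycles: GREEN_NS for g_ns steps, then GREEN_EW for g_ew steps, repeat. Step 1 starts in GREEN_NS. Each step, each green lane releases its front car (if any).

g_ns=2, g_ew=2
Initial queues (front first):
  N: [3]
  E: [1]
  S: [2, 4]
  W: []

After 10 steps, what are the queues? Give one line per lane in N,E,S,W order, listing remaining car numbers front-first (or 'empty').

Step 1 [NS]: N:car3-GO,E:wait,S:car2-GO,W:wait | queues: N=0 E=1 S=1 W=0
Step 2 [NS]: N:empty,E:wait,S:car4-GO,W:wait | queues: N=0 E=1 S=0 W=0
Step 3 [EW]: N:wait,E:car1-GO,S:wait,W:empty | queues: N=0 E=0 S=0 W=0

N: empty
E: empty
S: empty
W: empty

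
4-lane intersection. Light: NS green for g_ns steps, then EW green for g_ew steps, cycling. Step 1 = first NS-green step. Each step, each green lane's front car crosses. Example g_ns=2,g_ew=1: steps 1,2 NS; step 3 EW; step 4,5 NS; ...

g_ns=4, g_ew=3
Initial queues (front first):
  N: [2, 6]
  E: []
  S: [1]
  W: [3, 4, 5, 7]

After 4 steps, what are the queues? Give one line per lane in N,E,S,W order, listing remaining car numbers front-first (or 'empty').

Step 1 [NS]: N:car2-GO,E:wait,S:car1-GO,W:wait | queues: N=1 E=0 S=0 W=4
Step 2 [NS]: N:car6-GO,E:wait,S:empty,W:wait | queues: N=0 E=0 S=0 W=4
Step 3 [NS]: N:empty,E:wait,S:empty,W:wait | queues: N=0 E=0 S=0 W=4
Step 4 [NS]: N:empty,E:wait,S:empty,W:wait | queues: N=0 E=0 S=0 W=4

N: empty
E: empty
S: empty
W: 3 4 5 7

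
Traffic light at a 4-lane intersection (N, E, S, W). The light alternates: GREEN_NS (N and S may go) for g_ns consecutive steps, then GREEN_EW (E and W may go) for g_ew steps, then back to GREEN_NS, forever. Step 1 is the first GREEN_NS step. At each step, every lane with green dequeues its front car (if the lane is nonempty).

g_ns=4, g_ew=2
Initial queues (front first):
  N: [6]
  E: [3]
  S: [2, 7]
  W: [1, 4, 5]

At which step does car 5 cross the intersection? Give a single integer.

Step 1 [NS]: N:car6-GO,E:wait,S:car2-GO,W:wait | queues: N=0 E=1 S=1 W=3
Step 2 [NS]: N:empty,E:wait,S:car7-GO,W:wait | queues: N=0 E=1 S=0 W=3
Step 3 [NS]: N:empty,E:wait,S:empty,W:wait | queues: N=0 E=1 S=0 W=3
Step 4 [NS]: N:empty,E:wait,S:empty,W:wait | queues: N=0 E=1 S=0 W=3
Step 5 [EW]: N:wait,E:car3-GO,S:wait,W:car1-GO | queues: N=0 E=0 S=0 W=2
Step 6 [EW]: N:wait,E:empty,S:wait,W:car4-GO | queues: N=0 E=0 S=0 W=1
Step 7 [NS]: N:empty,E:wait,S:empty,W:wait | queues: N=0 E=0 S=0 W=1
Step 8 [NS]: N:empty,E:wait,S:empty,W:wait | queues: N=0 E=0 S=0 W=1
Step 9 [NS]: N:empty,E:wait,S:empty,W:wait | queues: N=0 E=0 S=0 W=1
Step 10 [NS]: N:empty,E:wait,S:empty,W:wait | queues: N=0 E=0 S=0 W=1
Step 11 [EW]: N:wait,E:empty,S:wait,W:car5-GO | queues: N=0 E=0 S=0 W=0
Car 5 crosses at step 11

11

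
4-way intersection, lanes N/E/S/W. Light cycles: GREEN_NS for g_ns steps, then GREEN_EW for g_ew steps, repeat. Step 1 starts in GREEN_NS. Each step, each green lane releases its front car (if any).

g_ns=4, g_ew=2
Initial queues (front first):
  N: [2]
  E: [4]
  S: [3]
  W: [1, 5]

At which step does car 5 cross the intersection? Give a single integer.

Step 1 [NS]: N:car2-GO,E:wait,S:car3-GO,W:wait | queues: N=0 E=1 S=0 W=2
Step 2 [NS]: N:empty,E:wait,S:empty,W:wait | queues: N=0 E=1 S=0 W=2
Step 3 [NS]: N:empty,E:wait,S:empty,W:wait | queues: N=0 E=1 S=0 W=2
Step 4 [NS]: N:empty,E:wait,S:empty,W:wait | queues: N=0 E=1 S=0 W=2
Step 5 [EW]: N:wait,E:car4-GO,S:wait,W:car1-GO | queues: N=0 E=0 S=0 W=1
Step 6 [EW]: N:wait,E:empty,S:wait,W:car5-GO | queues: N=0 E=0 S=0 W=0
Car 5 crosses at step 6

6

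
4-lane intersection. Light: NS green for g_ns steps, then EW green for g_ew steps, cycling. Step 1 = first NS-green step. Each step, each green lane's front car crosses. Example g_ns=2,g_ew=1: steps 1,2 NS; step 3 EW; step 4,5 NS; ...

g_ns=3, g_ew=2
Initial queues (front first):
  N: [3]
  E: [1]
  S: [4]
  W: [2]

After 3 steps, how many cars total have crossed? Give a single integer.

Step 1 [NS]: N:car3-GO,E:wait,S:car4-GO,W:wait | queues: N=0 E=1 S=0 W=1
Step 2 [NS]: N:empty,E:wait,S:empty,W:wait | queues: N=0 E=1 S=0 W=1
Step 3 [NS]: N:empty,E:wait,S:empty,W:wait | queues: N=0 E=1 S=0 W=1
Cars crossed by step 3: 2

Answer: 2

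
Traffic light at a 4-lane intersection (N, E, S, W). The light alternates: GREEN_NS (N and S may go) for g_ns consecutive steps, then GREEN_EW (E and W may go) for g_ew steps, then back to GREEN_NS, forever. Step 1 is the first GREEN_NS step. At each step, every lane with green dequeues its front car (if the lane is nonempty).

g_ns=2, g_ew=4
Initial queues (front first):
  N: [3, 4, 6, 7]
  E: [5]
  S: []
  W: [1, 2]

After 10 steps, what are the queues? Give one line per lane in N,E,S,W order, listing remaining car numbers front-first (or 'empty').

Step 1 [NS]: N:car3-GO,E:wait,S:empty,W:wait | queues: N=3 E=1 S=0 W=2
Step 2 [NS]: N:car4-GO,E:wait,S:empty,W:wait | queues: N=2 E=1 S=0 W=2
Step 3 [EW]: N:wait,E:car5-GO,S:wait,W:car1-GO | queues: N=2 E=0 S=0 W=1
Step 4 [EW]: N:wait,E:empty,S:wait,W:car2-GO | queues: N=2 E=0 S=0 W=0
Step 5 [EW]: N:wait,E:empty,S:wait,W:empty | queues: N=2 E=0 S=0 W=0
Step 6 [EW]: N:wait,E:empty,S:wait,W:empty | queues: N=2 E=0 S=0 W=0
Step 7 [NS]: N:car6-GO,E:wait,S:empty,W:wait | queues: N=1 E=0 S=0 W=0
Step 8 [NS]: N:car7-GO,E:wait,S:empty,W:wait | queues: N=0 E=0 S=0 W=0

N: empty
E: empty
S: empty
W: empty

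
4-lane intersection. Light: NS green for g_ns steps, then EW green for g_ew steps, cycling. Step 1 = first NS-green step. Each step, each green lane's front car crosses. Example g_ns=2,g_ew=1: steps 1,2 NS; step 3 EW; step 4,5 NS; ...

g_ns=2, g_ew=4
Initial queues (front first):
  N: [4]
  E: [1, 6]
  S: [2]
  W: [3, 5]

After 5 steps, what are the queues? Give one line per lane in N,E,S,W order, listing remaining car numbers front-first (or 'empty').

Step 1 [NS]: N:car4-GO,E:wait,S:car2-GO,W:wait | queues: N=0 E=2 S=0 W=2
Step 2 [NS]: N:empty,E:wait,S:empty,W:wait | queues: N=0 E=2 S=0 W=2
Step 3 [EW]: N:wait,E:car1-GO,S:wait,W:car3-GO | queues: N=0 E=1 S=0 W=1
Step 4 [EW]: N:wait,E:car6-GO,S:wait,W:car5-GO | queues: N=0 E=0 S=0 W=0

N: empty
E: empty
S: empty
W: empty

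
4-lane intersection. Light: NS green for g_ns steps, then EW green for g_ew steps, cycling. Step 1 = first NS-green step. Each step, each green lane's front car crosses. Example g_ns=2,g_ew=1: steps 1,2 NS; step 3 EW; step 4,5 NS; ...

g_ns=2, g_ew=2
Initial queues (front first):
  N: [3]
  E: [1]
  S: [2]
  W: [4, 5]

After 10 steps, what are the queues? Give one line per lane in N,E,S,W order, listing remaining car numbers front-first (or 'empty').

Step 1 [NS]: N:car3-GO,E:wait,S:car2-GO,W:wait | queues: N=0 E=1 S=0 W=2
Step 2 [NS]: N:empty,E:wait,S:empty,W:wait | queues: N=0 E=1 S=0 W=2
Step 3 [EW]: N:wait,E:car1-GO,S:wait,W:car4-GO | queues: N=0 E=0 S=0 W=1
Step 4 [EW]: N:wait,E:empty,S:wait,W:car5-GO | queues: N=0 E=0 S=0 W=0

N: empty
E: empty
S: empty
W: empty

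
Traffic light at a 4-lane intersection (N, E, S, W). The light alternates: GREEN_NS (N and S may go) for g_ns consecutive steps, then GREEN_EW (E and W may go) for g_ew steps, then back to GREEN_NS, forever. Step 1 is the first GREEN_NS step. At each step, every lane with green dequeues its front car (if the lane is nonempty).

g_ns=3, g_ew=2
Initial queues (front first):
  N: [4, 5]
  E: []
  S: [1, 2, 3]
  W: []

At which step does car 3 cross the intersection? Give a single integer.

Step 1 [NS]: N:car4-GO,E:wait,S:car1-GO,W:wait | queues: N=1 E=0 S=2 W=0
Step 2 [NS]: N:car5-GO,E:wait,S:car2-GO,W:wait | queues: N=0 E=0 S=1 W=0
Step 3 [NS]: N:empty,E:wait,S:car3-GO,W:wait | queues: N=0 E=0 S=0 W=0
Car 3 crosses at step 3

3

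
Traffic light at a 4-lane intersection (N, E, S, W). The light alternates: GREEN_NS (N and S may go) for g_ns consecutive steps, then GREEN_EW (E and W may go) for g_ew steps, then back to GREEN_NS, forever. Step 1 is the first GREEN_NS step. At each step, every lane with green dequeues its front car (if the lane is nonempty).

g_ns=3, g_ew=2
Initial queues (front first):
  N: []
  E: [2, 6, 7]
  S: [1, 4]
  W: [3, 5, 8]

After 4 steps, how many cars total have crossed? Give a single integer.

Answer: 4

Derivation:
Step 1 [NS]: N:empty,E:wait,S:car1-GO,W:wait | queues: N=0 E=3 S=1 W=3
Step 2 [NS]: N:empty,E:wait,S:car4-GO,W:wait | queues: N=0 E=3 S=0 W=3
Step 3 [NS]: N:empty,E:wait,S:empty,W:wait | queues: N=0 E=3 S=0 W=3
Step 4 [EW]: N:wait,E:car2-GO,S:wait,W:car3-GO | queues: N=0 E=2 S=0 W=2
Cars crossed by step 4: 4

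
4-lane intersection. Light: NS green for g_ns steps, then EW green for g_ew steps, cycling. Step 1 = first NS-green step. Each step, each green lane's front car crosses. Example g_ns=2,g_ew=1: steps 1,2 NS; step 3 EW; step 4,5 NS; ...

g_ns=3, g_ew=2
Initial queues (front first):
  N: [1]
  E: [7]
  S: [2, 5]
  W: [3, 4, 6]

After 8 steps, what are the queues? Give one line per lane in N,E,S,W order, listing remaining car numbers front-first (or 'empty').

Step 1 [NS]: N:car1-GO,E:wait,S:car2-GO,W:wait | queues: N=0 E=1 S=1 W=3
Step 2 [NS]: N:empty,E:wait,S:car5-GO,W:wait | queues: N=0 E=1 S=0 W=3
Step 3 [NS]: N:empty,E:wait,S:empty,W:wait | queues: N=0 E=1 S=0 W=3
Step 4 [EW]: N:wait,E:car7-GO,S:wait,W:car3-GO | queues: N=0 E=0 S=0 W=2
Step 5 [EW]: N:wait,E:empty,S:wait,W:car4-GO | queues: N=0 E=0 S=0 W=1
Step 6 [NS]: N:empty,E:wait,S:empty,W:wait | queues: N=0 E=0 S=0 W=1
Step 7 [NS]: N:empty,E:wait,S:empty,W:wait | queues: N=0 E=0 S=0 W=1
Step 8 [NS]: N:empty,E:wait,S:empty,W:wait | queues: N=0 E=0 S=0 W=1

N: empty
E: empty
S: empty
W: 6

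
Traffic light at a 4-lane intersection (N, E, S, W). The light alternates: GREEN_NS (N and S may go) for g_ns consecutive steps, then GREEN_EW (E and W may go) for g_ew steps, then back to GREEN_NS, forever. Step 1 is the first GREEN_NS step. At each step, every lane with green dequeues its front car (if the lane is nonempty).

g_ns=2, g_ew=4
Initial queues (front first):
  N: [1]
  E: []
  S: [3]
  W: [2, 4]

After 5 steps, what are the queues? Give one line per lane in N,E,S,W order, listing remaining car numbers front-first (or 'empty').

Step 1 [NS]: N:car1-GO,E:wait,S:car3-GO,W:wait | queues: N=0 E=0 S=0 W=2
Step 2 [NS]: N:empty,E:wait,S:empty,W:wait | queues: N=0 E=0 S=0 W=2
Step 3 [EW]: N:wait,E:empty,S:wait,W:car2-GO | queues: N=0 E=0 S=0 W=1
Step 4 [EW]: N:wait,E:empty,S:wait,W:car4-GO | queues: N=0 E=0 S=0 W=0

N: empty
E: empty
S: empty
W: empty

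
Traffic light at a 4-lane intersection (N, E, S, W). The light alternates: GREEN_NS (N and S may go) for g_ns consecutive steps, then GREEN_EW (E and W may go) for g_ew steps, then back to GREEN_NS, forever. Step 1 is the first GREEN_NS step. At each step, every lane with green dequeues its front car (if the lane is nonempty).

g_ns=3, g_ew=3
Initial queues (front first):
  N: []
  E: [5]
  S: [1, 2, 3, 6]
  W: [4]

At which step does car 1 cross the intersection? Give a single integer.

Step 1 [NS]: N:empty,E:wait,S:car1-GO,W:wait | queues: N=0 E=1 S=3 W=1
Step 2 [NS]: N:empty,E:wait,S:car2-GO,W:wait | queues: N=0 E=1 S=2 W=1
Step 3 [NS]: N:empty,E:wait,S:car3-GO,W:wait | queues: N=0 E=1 S=1 W=1
Step 4 [EW]: N:wait,E:car5-GO,S:wait,W:car4-GO | queues: N=0 E=0 S=1 W=0
Step 5 [EW]: N:wait,E:empty,S:wait,W:empty | queues: N=0 E=0 S=1 W=0
Step 6 [EW]: N:wait,E:empty,S:wait,W:empty | queues: N=0 E=0 S=1 W=0
Step 7 [NS]: N:empty,E:wait,S:car6-GO,W:wait | queues: N=0 E=0 S=0 W=0
Car 1 crosses at step 1

1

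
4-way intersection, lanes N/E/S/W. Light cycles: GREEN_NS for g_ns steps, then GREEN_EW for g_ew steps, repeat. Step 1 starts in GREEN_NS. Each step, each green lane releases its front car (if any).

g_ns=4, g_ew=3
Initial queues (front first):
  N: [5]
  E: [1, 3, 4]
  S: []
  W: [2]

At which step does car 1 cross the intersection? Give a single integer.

Step 1 [NS]: N:car5-GO,E:wait,S:empty,W:wait | queues: N=0 E=3 S=0 W=1
Step 2 [NS]: N:empty,E:wait,S:empty,W:wait | queues: N=0 E=3 S=0 W=1
Step 3 [NS]: N:empty,E:wait,S:empty,W:wait | queues: N=0 E=3 S=0 W=1
Step 4 [NS]: N:empty,E:wait,S:empty,W:wait | queues: N=0 E=3 S=0 W=1
Step 5 [EW]: N:wait,E:car1-GO,S:wait,W:car2-GO | queues: N=0 E=2 S=0 W=0
Step 6 [EW]: N:wait,E:car3-GO,S:wait,W:empty | queues: N=0 E=1 S=0 W=0
Step 7 [EW]: N:wait,E:car4-GO,S:wait,W:empty | queues: N=0 E=0 S=0 W=0
Car 1 crosses at step 5

5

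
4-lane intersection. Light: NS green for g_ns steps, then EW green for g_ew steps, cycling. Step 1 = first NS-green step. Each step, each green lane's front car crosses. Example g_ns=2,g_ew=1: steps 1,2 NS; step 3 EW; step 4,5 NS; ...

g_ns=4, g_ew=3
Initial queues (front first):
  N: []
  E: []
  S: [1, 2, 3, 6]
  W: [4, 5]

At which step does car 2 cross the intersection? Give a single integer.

Step 1 [NS]: N:empty,E:wait,S:car1-GO,W:wait | queues: N=0 E=0 S=3 W=2
Step 2 [NS]: N:empty,E:wait,S:car2-GO,W:wait | queues: N=0 E=0 S=2 W=2
Step 3 [NS]: N:empty,E:wait,S:car3-GO,W:wait | queues: N=0 E=0 S=1 W=2
Step 4 [NS]: N:empty,E:wait,S:car6-GO,W:wait | queues: N=0 E=0 S=0 W=2
Step 5 [EW]: N:wait,E:empty,S:wait,W:car4-GO | queues: N=0 E=0 S=0 W=1
Step 6 [EW]: N:wait,E:empty,S:wait,W:car5-GO | queues: N=0 E=0 S=0 W=0
Car 2 crosses at step 2

2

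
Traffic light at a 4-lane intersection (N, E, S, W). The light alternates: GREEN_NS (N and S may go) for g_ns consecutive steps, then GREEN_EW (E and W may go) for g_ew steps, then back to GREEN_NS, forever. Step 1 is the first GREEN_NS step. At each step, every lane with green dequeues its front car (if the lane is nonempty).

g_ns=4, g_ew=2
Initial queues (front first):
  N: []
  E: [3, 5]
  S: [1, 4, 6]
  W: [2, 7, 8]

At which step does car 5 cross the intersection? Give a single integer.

Step 1 [NS]: N:empty,E:wait,S:car1-GO,W:wait | queues: N=0 E=2 S=2 W=3
Step 2 [NS]: N:empty,E:wait,S:car4-GO,W:wait | queues: N=0 E=2 S=1 W=3
Step 3 [NS]: N:empty,E:wait,S:car6-GO,W:wait | queues: N=0 E=2 S=0 W=3
Step 4 [NS]: N:empty,E:wait,S:empty,W:wait | queues: N=0 E=2 S=0 W=3
Step 5 [EW]: N:wait,E:car3-GO,S:wait,W:car2-GO | queues: N=0 E=1 S=0 W=2
Step 6 [EW]: N:wait,E:car5-GO,S:wait,W:car7-GO | queues: N=0 E=0 S=0 W=1
Step 7 [NS]: N:empty,E:wait,S:empty,W:wait | queues: N=0 E=0 S=0 W=1
Step 8 [NS]: N:empty,E:wait,S:empty,W:wait | queues: N=0 E=0 S=0 W=1
Step 9 [NS]: N:empty,E:wait,S:empty,W:wait | queues: N=0 E=0 S=0 W=1
Step 10 [NS]: N:empty,E:wait,S:empty,W:wait | queues: N=0 E=0 S=0 W=1
Step 11 [EW]: N:wait,E:empty,S:wait,W:car8-GO | queues: N=0 E=0 S=0 W=0
Car 5 crosses at step 6

6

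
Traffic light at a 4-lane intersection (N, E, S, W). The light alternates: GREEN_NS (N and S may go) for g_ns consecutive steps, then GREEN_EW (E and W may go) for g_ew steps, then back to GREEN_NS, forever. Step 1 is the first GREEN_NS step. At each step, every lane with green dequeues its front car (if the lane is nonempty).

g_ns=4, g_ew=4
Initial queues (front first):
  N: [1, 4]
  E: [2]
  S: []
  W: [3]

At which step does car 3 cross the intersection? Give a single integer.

Step 1 [NS]: N:car1-GO,E:wait,S:empty,W:wait | queues: N=1 E=1 S=0 W=1
Step 2 [NS]: N:car4-GO,E:wait,S:empty,W:wait | queues: N=0 E=1 S=0 W=1
Step 3 [NS]: N:empty,E:wait,S:empty,W:wait | queues: N=0 E=1 S=0 W=1
Step 4 [NS]: N:empty,E:wait,S:empty,W:wait | queues: N=0 E=1 S=0 W=1
Step 5 [EW]: N:wait,E:car2-GO,S:wait,W:car3-GO | queues: N=0 E=0 S=0 W=0
Car 3 crosses at step 5

5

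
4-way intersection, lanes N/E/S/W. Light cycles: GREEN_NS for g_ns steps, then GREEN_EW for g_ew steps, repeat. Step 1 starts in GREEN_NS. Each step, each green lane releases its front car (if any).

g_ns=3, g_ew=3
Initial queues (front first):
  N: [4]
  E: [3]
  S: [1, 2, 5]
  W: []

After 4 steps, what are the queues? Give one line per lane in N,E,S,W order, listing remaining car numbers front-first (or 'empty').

Step 1 [NS]: N:car4-GO,E:wait,S:car1-GO,W:wait | queues: N=0 E=1 S=2 W=0
Step 2 [NS]: N:empty,E:wait,S:car2-GO,W:wait | queues: N=0 E=1 S=1 W=0
Step 3 [NS]: N:empty,E:wait,S:car5-GO,W:wait | queues: N=0 E=1 S=0 W=0
Step 4 [EW]: N:wait,E:car3-GO,S:wait,W:empty | queues: N=0 E=0 S=0 W=0

N: empty
E: empty
S: empty
W: empty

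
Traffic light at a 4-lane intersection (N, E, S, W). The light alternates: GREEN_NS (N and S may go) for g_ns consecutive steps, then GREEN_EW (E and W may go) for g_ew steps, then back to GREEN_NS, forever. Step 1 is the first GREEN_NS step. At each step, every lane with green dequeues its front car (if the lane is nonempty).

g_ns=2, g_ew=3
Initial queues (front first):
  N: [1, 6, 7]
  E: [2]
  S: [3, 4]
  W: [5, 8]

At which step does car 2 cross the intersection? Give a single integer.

Step 1 [NS]: N:car1-GO,E:wait,S:car3-GO,W:wait | queues: N=2 E=1 S=1 W=2
Step 2 [NS]: N:car6-GO,E:wait,S:car4-GO,W:wait | queues: N=1 E=1 S=0 W=2
Step 3 [EW]: N:wait,E:car2-GO,S:wait,W:car5-GO | queues: N=1 E=0 S=0 W=1
Step 4 [EW]: N:wait,E:empty,S:wait,W:car8-GO | queues: N=1 E=0 S=0 W=0
Step 5 [EW]: N:wait,E:empty,S:wait,W:empty | queues: N=1 E=0 S=0 W=0
Step 6 [NS]: N:car7-GO,E:wait,S:empty,W:wait | queues: N=0 E=0 S=0 W=0
Car 2 crosses at step 3

3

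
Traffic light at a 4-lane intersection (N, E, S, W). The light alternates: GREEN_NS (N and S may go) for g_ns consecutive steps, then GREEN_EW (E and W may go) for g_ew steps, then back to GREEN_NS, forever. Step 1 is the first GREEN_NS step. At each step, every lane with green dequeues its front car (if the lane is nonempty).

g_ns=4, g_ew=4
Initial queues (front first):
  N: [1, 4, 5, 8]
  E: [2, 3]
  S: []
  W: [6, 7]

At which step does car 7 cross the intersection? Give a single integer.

Step 1 [NS]: N:car1-GO,E:wait,S:empty,W:wait | queues: N=3 E=2 S=0 W=2
Step 2 [NS]: N:car4-GO,E:wait,S:empty,W:wait | queues: N=2 E=2 S=0 W=2
Step 3 [NS]: N:car5-GO,E:wait,S:empty,W:wait | queues: N=1 E=2 S=0 W=2
Step 4 [NS]: N:car8-GO,E:wait,S:empty,W:wait | queues: N=0 E=2 S=0 W=2
Step 5 [EW]: N:wait,E:car2-GO,S:wait,W:car6-GO | queues: N=0 E=1 S=0 W=1
Step 6 [EW]: N:wait,E:car3-GO,S:wait,W:car7-GO | queues: N=0 E=0 S=0 W=0
Car 7 crosses at step 6

6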